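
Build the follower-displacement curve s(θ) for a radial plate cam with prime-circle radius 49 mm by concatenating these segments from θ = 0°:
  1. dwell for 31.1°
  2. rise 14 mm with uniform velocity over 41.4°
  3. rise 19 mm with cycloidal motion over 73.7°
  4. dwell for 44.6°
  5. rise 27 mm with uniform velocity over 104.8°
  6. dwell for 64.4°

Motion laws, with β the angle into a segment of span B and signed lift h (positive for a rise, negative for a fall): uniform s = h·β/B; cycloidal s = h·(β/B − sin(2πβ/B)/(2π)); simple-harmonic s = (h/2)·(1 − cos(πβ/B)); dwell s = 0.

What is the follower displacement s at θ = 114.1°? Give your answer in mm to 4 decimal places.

seg 1 [0°–31.1°] dwell: s stays 0.0000
seg 2 [31.1°–72.5°] uniform, h=14: full span → s += 14 → s = 14.0000
seg 3 [72.5°–146.2°] cycloidal, h=19: θ=114.1° here. β=41.6, B=73.7. 19·(0.5645 − sin(2π·0.5645)/(2π)) = 11.9159 → s = 25.9159

25.9159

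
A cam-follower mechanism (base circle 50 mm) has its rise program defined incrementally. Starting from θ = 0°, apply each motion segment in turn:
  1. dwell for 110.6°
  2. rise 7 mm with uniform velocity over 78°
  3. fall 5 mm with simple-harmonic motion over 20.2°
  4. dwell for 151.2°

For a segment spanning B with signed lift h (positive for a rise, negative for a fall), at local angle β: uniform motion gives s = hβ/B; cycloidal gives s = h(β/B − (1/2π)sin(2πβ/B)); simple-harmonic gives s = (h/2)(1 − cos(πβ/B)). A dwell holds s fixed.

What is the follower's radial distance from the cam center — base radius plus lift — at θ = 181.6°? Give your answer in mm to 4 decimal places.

seg 1 [0°–110.6°] dwell: s stays 0.0000
seg 2 [110.6°–188.6°] uniform, h=7: θ=181.6° here. β=71, B=78. 7·71/78 = 6.3718 → s = 6.3718
radial distance = base radius + s = 50 + 6.3718 = 56.3718

56.3718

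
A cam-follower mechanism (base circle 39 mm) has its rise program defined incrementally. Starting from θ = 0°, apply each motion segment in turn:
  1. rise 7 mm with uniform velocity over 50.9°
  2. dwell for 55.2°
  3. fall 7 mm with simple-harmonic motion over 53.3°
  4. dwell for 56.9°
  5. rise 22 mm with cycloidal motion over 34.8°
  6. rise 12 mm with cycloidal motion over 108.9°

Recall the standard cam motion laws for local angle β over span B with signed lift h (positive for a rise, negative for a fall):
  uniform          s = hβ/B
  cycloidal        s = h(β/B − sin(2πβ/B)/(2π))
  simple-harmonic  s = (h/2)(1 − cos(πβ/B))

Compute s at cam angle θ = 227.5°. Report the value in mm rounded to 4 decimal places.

seg 1 [0°–50.9°] uniform, h=7: full span → s += 7 → s = 7.0000
seg 2 [50.9°–106.1°] dwell: s stays 7.0000
seg 3 [106.1°–159.4°] simple-harmonic, h=-7: full span → s += -7 → s = 0.0000
seg 4 [159.4°–216.3°] dwell: s stays 0.0000
seg 5 [216.3°–251.1°] cycloidal, h=22: θ=227.5° here. β=11.2, B=34.8. 22·(0.3218 − sin(2π·0.3218)/(2π)) = 3.9297 → s = 3.9297

3.9297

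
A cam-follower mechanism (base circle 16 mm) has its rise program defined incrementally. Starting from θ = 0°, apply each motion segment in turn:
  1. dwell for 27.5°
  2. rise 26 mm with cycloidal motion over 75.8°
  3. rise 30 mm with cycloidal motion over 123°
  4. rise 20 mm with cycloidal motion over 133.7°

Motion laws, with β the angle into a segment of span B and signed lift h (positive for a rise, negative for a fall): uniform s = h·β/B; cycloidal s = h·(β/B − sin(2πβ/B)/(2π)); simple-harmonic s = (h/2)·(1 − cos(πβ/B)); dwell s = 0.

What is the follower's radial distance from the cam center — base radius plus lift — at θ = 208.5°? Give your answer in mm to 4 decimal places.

seg 1 [0°–27.5°] dwell: s stays 0.0000
seg 2 [27.5°–103.3°] cycloidal, h=26: full span → s += 26 → s = 26.0000
seg 3 [103.3°–226.3°] cycloidal, h=30: θ=208.5° here. β=105.2, B=123. 30·(0.8553 − sin(2π·0.8553)/(2π)) = 29.4260 → s = 55.4260
radial distance = base radius + s = 16 + 55.4260 = 71.4260

71.4260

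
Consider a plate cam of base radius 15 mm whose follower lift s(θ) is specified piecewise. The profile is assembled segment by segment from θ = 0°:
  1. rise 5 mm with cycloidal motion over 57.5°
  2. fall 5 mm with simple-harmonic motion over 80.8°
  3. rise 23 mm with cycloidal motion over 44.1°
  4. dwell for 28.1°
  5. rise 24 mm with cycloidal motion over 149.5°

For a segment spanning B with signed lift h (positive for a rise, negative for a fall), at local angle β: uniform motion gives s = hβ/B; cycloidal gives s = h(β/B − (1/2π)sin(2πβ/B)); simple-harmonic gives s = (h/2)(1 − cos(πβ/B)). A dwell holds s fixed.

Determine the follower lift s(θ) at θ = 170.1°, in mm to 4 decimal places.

seg 1 [0°–57.5°] cycloidal, h=5: full span → s += 5 → s = 5.0000
seg 2 [57.5°–138.3°] simple-harmonic, h=-5: full span → s += -5 → s = 0.0000
seg 3 [138.3°–182.4°] cycloidal, h=23: θ=170.1° here. β=31.8, B=44.1. 23·(0.7211 − sin(2π·0.7211)/(2π)) = 20.1854 → s = 20.1854

20.1854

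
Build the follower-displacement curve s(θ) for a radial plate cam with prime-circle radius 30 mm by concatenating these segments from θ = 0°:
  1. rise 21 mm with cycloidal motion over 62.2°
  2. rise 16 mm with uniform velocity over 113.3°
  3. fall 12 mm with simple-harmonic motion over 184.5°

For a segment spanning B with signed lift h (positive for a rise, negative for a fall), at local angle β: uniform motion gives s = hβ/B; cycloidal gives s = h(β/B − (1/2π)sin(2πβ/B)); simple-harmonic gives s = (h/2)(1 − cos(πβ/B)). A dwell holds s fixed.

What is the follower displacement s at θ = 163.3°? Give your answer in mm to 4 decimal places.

seg 1 [0°–62.2°] cycloidal, h=21: full span → s += 21 → s = 21.0000
seg 2 [62.2°–175.5°] uniform, h=16: θ=163.3° here. β=101.1, B=113.3. 16·101.1/113.3 = 14.2771 → s = 35.2771

35.2771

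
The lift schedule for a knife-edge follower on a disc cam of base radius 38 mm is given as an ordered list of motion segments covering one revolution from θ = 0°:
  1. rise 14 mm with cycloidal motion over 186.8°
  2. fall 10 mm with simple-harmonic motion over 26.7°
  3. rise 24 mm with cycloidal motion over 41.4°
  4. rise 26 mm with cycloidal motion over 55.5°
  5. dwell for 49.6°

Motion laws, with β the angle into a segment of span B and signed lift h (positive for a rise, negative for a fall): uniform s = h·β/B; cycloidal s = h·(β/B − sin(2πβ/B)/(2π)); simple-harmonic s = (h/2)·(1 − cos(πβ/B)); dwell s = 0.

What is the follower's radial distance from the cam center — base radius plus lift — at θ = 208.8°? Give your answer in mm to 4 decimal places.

seg 1 [0°–186.8°] cycloidal, h=14: full span → s += 14 → s = 14.0000
seg 2 [186.8°–213.5°] simple-harmonic, h=-10: θ=208.8° here. β=22, B=26.7. -10/2·(1 − cos(π·0.8240)) = -9.2547 → s = 4.7453
radial distance = base radius + s = 38 + 4.7453 = 42.7453

42.7453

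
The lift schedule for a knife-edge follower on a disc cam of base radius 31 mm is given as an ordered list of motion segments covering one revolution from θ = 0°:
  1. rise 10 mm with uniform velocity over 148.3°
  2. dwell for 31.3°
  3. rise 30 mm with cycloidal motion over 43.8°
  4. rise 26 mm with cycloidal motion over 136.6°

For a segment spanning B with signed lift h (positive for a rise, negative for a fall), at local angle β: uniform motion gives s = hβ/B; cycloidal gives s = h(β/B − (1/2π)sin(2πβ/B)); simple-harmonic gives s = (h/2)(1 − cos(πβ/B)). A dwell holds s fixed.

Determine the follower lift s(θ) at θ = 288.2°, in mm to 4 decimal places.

seg 1 [0°–148.3°] uniform, h=10: full span → s += 10 → s = 10.0000
seg 2 [148.3°–179.6°] dwell: s stays 10.0000
seg 3 [179.6°–223.4°] cycloidal, h=30: full span → s += 30 → s = 40.0000
seg 4 [223.4°–360°] cycloidal, h=26: θ=288.2° here. β=64.8, B=136.6. 26·(0.4744 − sin(2π·0.4744)/(2π)) = 11.6705 → s = 51.6705

51.6705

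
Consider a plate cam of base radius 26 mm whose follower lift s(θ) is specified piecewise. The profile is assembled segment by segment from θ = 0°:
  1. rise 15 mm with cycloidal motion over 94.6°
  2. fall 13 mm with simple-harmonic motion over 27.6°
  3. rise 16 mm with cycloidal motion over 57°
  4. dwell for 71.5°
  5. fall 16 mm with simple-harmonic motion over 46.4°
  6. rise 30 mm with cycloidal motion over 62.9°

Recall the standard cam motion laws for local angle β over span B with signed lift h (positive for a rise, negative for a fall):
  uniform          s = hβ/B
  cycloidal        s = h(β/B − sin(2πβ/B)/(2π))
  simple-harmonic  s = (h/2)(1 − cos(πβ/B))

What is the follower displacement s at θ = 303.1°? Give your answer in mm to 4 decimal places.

seg 1 [0°–94.6°] cycloidal, h=15: full span → s += 15 → s = 15.0000
seg 2 [94.6°–122.2°] simple-harmonic, h=-13: full span → s += -13 → s = 2.0000
seg 3 [122.2°–179.2°] cycloidal, h=16: full span → s += 16 → s = 18.0000
seg 4 [179.2°–250.7°] dwell: s stays 18.0000
seg 5 [250.7°–297.1°] simple-harmonic, h=-16: full span → s += -16 → s = 2.0000
seg 6 [297.1°–360°] cycloidal, h=30: θ=303.1° here. β=6, B=62.9. 30·(0.0954 − sin(2π·0.0954)/(2π)) = 0.1683 → s = 2.1683

2.1683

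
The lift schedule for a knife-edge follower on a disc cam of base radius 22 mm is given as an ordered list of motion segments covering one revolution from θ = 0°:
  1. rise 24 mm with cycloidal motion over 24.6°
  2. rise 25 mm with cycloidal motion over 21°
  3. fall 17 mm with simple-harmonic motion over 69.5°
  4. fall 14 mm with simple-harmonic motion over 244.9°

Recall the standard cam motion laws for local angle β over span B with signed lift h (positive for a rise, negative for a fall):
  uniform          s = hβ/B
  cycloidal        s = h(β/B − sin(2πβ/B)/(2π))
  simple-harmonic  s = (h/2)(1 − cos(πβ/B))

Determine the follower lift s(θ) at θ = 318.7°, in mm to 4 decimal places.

seg 1 [0°–24.6°] cycloidal, h=24: full span → s += 24 → s = 24.0000
seg 2 [24.6°–45.6°] cycloidal, h=25: full span → s += 25 → s = 49.0000
seg 3 [45.6°–115.1°] simple-harmonic, h=-17: full span → s += -17 → s = 32.0000
seg 4 [115.1°–360°] simple-harmonic, h=-14: θ=318.7° here. β=203.6, B=244.9. -14/2·(1 − cos(π·0.8314)) = -13.0404 → s = 18.9596

18.9596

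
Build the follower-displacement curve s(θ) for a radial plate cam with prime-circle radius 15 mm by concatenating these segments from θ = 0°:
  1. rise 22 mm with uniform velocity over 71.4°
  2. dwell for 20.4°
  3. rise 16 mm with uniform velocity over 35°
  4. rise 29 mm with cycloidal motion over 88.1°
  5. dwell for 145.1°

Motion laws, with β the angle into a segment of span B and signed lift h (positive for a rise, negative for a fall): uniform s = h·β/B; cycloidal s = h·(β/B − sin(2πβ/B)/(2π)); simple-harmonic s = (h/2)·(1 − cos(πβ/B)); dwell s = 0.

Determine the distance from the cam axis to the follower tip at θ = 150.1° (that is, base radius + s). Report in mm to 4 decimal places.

seg 1 [0°–71.4°] uniform, h=22: full span → s += 22 → s = 22.0000
seg 2 [71.4°–91.8°] dwell: s stays 22.0000
seg 3 [91.8°–126.8°] uniform, h=16: full span → s += 16 → s = 38.0000
seg 4 [126.8°–214.9°] cycloidal, h=29: θ=150.1° here. β=23.3, B=88.1. 29·(0.2645 − sin(2π·0.2645)/(2π)) = 3.0733 → s = 41.0733
radial distance = base radius + s = 15 + 41.0733 = 56.0733

56.0733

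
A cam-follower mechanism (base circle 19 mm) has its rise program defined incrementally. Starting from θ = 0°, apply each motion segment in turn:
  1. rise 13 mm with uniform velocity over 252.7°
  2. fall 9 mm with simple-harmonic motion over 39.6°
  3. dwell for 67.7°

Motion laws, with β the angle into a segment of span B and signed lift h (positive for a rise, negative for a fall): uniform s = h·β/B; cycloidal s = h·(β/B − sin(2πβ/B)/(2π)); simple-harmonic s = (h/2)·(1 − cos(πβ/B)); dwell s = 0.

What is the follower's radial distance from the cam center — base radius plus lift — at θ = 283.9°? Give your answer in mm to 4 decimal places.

seg 1 [0°–252.7°] uniform, h=13: full span → s += 13 → s = 13.0000
seg 2 [252.7°–292.3°] simple-harmonic, h=-9: θ=283.9° here. β=31.2, B=39.6. -9/2·(1 − cos(π·0.7879)) = -8.0372 → s = 4.9628
radial distance = base radius + s = 19 + 4.9628 = 23.9628

23.9628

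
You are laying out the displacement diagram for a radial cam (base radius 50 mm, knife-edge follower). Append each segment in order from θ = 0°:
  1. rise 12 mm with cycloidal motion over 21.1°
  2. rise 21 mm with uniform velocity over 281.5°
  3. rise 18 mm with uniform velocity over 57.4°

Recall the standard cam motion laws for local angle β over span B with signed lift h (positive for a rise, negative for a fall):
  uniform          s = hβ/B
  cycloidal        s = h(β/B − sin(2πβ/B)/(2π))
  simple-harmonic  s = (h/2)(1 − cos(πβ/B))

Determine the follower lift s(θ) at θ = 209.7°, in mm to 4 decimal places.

seg 1 [0°–21.1°] cycloidal, h=12: full span → s += 12 → s = 12.0000
seg 2 [21.1°–302.6°] uniform, h=21: θ=209.7° here. β=188.6, B=281.5. 21·188.6/281.5 = 14.0696 → s = 26.0696

26.0696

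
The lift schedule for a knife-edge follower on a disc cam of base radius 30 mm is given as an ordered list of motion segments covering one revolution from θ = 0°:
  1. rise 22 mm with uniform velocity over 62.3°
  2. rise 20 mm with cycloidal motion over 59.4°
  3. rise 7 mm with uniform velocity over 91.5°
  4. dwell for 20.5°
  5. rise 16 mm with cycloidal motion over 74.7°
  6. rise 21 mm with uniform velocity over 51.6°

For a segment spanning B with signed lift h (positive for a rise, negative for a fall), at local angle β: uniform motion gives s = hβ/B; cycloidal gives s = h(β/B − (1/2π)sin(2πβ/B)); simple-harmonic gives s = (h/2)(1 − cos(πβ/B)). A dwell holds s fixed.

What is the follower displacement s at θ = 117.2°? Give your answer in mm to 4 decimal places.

seg 1 [0°–62.3°] uniform, h=22: full span → s += 22 → s = 22.0000
seg 2 [62.3°–121.7°] cycloidal, h=20: θ=117.2° here. β=54.9, B=59.4. 20·(0.9242 − sin(2π·0.9242)/(2π)) = 19.9434 → s = 41.9434

41.9434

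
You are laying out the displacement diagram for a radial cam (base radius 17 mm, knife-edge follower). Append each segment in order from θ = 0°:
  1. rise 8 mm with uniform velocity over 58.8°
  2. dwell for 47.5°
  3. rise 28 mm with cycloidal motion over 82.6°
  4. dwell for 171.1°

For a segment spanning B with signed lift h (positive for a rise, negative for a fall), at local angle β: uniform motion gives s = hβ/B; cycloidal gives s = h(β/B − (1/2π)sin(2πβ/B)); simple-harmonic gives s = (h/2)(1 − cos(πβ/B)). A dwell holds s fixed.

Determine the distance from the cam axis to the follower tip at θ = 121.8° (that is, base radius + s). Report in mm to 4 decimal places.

seg 1 [0°–58.8°] uniform, h=8: full span → s += 8 → s = 8.0000
seg 2 [58.8°–106.3°] dwell: s stays 8.0000
seg 3 [106.3°–188.9°] cycloidal, h=28: θ=121.8° here. β=15.5, B=82.6. 28·(0.1877 − sin(2π·0.1877)/(2π)) = 1.1355 → s = 9.1355
radial distance = base radius + s = 17 + 9.1355 = 26.1355

26.1355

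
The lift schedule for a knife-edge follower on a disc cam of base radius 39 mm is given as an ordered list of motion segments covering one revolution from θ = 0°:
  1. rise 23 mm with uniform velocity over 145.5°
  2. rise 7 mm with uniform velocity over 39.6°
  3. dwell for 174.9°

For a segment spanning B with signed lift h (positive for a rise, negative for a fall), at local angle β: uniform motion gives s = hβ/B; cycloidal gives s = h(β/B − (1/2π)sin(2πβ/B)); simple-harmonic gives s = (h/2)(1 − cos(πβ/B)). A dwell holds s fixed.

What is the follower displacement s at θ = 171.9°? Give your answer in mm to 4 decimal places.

seg 1 [0°–145.5°] uniform, h=23: full span → s += 23 → s = 23.0000
seg 2 [145.5°–185.1°] uniform, h=7: θ=171.9° here. β=26.4, B=39.6. 7·26.4/39.6 = 4.6667 → s = 27.6667

27.6667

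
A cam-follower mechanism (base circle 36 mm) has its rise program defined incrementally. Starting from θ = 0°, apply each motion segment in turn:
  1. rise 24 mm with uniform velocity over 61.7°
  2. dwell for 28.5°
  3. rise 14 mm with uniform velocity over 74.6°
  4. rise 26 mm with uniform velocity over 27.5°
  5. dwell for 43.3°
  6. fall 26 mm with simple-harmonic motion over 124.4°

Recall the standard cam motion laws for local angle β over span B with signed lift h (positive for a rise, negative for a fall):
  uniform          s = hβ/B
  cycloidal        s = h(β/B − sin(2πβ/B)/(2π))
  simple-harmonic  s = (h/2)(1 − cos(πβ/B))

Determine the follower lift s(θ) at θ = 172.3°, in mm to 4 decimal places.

seg 1 [0°–61.7°] uniform, h=24: full span → s += 24 → s = 24.0000
seg 2 [61.7°–90.2°] dwell: s stays 24.0000
seg 3 [90.2°–164.8°] uniform, h=14: full span → s += 14 → s = 38.0000
seg 4 [164.8°–192.3°] uniform, h=26: θ=172.3° here. β=7.5, B=27.5. 26·7.5/27.5 = 7.0909 → s = 45.0909

45.0909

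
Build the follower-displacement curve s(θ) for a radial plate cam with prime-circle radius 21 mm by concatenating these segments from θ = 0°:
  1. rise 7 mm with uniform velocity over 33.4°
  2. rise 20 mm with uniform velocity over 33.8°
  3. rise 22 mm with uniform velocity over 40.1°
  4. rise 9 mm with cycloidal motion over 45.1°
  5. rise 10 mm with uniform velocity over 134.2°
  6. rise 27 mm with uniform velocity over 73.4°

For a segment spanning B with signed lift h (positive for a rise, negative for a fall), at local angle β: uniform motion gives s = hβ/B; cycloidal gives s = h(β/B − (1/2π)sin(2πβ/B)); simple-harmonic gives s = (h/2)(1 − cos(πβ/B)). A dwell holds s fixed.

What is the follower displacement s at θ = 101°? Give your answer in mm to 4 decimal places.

seg 1 [0°–33.4°] uniform, h=7: full span → s += 7 → s = 7.0000
seg 2 [33.4°–67.2°] uniform, h=20: full span → s += 20 → s = 27.0000
seg 3 [67.2°–107.3°] uniform, h=22: θ=101° here. β=33.8, B=40.1. 22·33.8/40.1 = 18.5436 → s = 45.5436

45.5436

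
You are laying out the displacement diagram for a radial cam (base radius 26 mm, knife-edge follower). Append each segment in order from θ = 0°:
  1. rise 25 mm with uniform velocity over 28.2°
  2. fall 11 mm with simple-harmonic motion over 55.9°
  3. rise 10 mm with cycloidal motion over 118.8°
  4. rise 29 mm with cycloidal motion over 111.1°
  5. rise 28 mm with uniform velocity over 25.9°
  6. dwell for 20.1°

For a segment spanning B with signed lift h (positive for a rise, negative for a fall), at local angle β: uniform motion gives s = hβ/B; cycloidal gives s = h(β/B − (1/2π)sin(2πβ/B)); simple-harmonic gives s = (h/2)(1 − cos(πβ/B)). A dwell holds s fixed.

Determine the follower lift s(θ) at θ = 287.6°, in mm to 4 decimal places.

seg 1 [0°–28.2°] uniform, h=25: full span → s += 25 → s = 25.0000
seg 2 [28.2°–84.1°] simple-harmonic, h=-11: full span → s += -11 → s = 14.0000
seg 3 [84.1°–202.9°] cycloidal, h=10: full span → s += 10 → s = 24.0000
seg 4 [202.9°–314°] cycloidal, h=29: θ=287.6° here. β=84.7, B=111.1. 29·(0.7624 − sin(2π·0.7624)/(2π)) = 26.7105 → s = 50.7105

50.7105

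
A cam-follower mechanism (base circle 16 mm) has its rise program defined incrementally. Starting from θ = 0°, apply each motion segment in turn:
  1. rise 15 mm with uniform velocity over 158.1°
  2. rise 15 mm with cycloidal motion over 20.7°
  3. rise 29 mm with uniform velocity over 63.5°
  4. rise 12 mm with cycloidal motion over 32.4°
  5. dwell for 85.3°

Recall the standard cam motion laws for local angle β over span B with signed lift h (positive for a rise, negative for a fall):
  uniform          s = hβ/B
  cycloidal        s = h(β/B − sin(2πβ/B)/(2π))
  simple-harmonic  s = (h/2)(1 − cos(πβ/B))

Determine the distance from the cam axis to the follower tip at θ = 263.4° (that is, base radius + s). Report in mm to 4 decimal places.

seg 1 [0°–158.1°] uniform, h=15: full span → s += 15 → s = 15.0000
seg 2 [158.1°–178.8°] cycloidal, h=15: full span → s += 15 → s = 30.0000
seg 3 [178.8°–242.3°] uniform, h=29: full span → s += 29 → s = 59.0000
seg 4 [242.3°–274.7°] cycloidal, h=12: θ=263.4° here. β=21.1, B=32.4. 12·(0.6512 − sin(2π·0.6512)/(2π)) = 9.3686 → s = 68.3686
radial distance = base radius + s = 16 + 68.3686 = 84.3686

84.3686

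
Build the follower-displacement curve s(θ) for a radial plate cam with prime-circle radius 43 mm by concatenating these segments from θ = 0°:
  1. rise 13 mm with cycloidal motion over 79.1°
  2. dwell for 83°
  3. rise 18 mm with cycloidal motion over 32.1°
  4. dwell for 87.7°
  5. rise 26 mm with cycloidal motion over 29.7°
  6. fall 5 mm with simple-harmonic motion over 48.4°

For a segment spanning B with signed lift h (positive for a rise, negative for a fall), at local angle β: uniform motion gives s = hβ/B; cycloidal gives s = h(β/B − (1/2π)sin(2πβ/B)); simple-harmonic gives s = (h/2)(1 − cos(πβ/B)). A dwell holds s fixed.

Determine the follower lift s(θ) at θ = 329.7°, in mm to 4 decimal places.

seg 1 [0°–79.1°] cycloidal, h=13: full span → s += 13 → s = 13.0000
seg 2 [79.1°–162.1°] dwell: s stays 13.0000
seg 3 [162.1°–194.2°] cycloidal, h=18: full span → s += 18 → s = 31.0000
seg 4 [194.2°–281.9°] dwell: s stays 31.0000
seg 5 [281.9°–311.6°] cycloidal, h=26: full span → s += 26 → s = 57.0000
seg 6 [311.6°–360°] simple-harmonic, h=-5: θ=329.7° here. β=18.1, B=48.4. -5/2·(1 − cos(π·0.3740)) = -1.5358 → s = 55.4642

55.4642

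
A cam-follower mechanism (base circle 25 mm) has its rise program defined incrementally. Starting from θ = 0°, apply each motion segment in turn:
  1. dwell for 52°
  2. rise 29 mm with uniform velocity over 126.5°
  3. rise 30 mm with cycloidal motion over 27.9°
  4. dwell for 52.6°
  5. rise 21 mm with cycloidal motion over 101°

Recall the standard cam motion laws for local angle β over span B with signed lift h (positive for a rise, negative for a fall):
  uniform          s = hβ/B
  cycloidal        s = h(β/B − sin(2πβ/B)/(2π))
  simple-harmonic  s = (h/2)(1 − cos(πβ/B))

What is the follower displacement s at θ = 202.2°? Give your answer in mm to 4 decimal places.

seg 1 [0°–52°] dwell: s stays 0.0000
seg 2 [52°–178.5°] uniform, h=29: full span → s += 29 → s = 29.0000
seg 3 [178.5°–206.4°] cycloidal, h=30: θ=202.2° here. β=23.7, B=27.9. 30·(0.8495 − sin(2π·0.8495)/(2π)) = 29.3561 → s = 58.3561

58.3561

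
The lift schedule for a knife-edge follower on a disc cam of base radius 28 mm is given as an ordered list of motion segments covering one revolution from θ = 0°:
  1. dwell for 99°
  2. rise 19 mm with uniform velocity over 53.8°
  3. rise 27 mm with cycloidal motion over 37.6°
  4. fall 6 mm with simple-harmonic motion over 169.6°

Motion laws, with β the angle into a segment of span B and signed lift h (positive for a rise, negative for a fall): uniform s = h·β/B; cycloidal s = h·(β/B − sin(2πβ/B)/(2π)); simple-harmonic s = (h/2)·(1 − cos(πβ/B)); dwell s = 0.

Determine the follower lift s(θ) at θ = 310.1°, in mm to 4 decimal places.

seg 1 [0°–99°] dwell: s stays 0.0000
seg 2 [99°–152.8°] uniform, h=19: full span → s += 19 → s = 19.0000
seg 3 [152.8°–190.4°] cycloidal, h=27: full span → s += 27 → s = 46.0000
seg 4 [190.4°–360°] simple-harmonic, h=-6: θ=310.1° here. β=119.7, B=169.6. -6/2·(1 − cos(π·0.7058)) = -4.8071 → s = 41.1929

41.1929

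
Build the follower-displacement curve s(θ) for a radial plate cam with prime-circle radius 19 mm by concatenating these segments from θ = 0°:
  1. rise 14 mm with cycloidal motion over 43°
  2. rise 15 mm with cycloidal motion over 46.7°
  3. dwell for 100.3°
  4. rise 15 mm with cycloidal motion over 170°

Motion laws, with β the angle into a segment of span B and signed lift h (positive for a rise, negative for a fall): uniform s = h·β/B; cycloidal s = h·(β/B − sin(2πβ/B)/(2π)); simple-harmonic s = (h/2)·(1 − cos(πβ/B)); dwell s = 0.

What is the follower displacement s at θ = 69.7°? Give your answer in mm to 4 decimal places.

seg 1 [0°–43°] cycloidal, h=14: full span → s += 14 → s = 14.0000
seg 2 [43°–89.7°] cycloidal, h=15: θ=69.7° here. β=26.7, B=46.7. 15·(0.5717 − sin(2π·0.5717)/(2π)) = 9.6160 → s = 23.6160

23.6160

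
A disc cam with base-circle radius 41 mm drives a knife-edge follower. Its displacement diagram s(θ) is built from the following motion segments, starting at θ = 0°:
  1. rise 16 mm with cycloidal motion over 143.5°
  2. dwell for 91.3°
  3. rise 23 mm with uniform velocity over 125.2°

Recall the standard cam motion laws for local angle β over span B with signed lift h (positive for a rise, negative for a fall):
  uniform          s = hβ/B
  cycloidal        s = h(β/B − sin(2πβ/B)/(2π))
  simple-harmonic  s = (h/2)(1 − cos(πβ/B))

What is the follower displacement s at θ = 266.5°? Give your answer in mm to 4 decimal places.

seg 1 [0°–143.5°] cycloidal, h=16: full span → s += 16 → s = 16.0000
seg 2 [143.5°–234.8°] dwell: s stays 16.0000
seg 3 [234.8°–360°] uniform, h=23: θ=266.5° here. β=31.7, B=125.2. 23·31.7/125.2 = 5.8235 → s = 21.8235

21.8235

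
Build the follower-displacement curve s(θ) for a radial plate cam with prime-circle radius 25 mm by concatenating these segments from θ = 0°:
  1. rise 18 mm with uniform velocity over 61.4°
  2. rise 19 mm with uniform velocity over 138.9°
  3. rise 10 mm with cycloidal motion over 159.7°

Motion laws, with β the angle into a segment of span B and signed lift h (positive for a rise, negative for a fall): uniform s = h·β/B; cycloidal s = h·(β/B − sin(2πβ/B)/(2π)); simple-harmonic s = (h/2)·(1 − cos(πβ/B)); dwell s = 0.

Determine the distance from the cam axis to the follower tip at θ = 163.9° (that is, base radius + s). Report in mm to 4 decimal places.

seg 1 [0°–61.4°] uniform, h=18: full span → s += 18 → s = 18.0000
seg 2 [61.4°–200.3°] uniform, h=19: θ=163.9° here. β=102.5, B=138.9. 19·102.5/138.9 = 14.0209 → s = 32.0209
radial distance = base radius + s = 25 + 32.0209 = 57.0209

57.0209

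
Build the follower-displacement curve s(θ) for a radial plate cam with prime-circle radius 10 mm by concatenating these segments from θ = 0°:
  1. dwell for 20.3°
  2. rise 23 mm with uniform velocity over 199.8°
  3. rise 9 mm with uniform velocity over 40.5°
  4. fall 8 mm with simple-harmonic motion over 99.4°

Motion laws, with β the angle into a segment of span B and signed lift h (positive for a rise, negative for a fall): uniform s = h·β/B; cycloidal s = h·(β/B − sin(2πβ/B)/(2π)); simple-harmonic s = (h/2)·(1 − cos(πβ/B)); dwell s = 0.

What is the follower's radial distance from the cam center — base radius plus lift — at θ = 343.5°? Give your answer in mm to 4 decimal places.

seg 1 [0°–20.3°] dwell: s stays 0.0000
seg 2 [20.3°–220.1°] uniform, h=23: full span → s += 23 → s = 23.0000
seg 3 [220.1°–260.6°] uniform, h=9: full span → s += 9 → s = 32.0000
seg 4 [260.6°–360°] simple-harmonic, h=-8: θ=343.5° here. β=82.9, B=99.4. -8/2·(1 − cos(π·0.8340)) = -7.4683 → s = 24.5317
radial distance = base radius + s = 10 + 24.5317 = 34.5317

34.5317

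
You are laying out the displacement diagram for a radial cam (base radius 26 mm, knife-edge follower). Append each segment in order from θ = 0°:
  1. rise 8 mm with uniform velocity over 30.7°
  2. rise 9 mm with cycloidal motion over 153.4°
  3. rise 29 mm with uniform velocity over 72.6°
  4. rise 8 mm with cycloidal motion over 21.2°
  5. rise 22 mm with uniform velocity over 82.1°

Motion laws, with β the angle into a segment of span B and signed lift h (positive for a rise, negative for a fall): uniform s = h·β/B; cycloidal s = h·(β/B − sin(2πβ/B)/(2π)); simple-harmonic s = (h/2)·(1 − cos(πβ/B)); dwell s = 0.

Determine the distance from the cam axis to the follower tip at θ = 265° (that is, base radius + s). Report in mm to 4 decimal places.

seg 1 [0°–30.7°] uniform, h=8: full span → s += 8 → s = 8.0000
seg 2 [30.7°–184.1°] cycloidal, h=9: full span → s += 9 → s = 17.0000
seg 3 [184.1°–256.7°] uniform, h=29: full span → s += 29 → s = 46.0000
seg 4 [256.7°–277.9°] cycloidal, h=8: θ=265° here. β=8.3, B=21.2. 8·(0.3915 − sin(2π·0.3915)/(2π)) = 2.3298 → s = 48.3298
radial distance = base radius + s = 26 + 48.3298 = 74.3298

74.3298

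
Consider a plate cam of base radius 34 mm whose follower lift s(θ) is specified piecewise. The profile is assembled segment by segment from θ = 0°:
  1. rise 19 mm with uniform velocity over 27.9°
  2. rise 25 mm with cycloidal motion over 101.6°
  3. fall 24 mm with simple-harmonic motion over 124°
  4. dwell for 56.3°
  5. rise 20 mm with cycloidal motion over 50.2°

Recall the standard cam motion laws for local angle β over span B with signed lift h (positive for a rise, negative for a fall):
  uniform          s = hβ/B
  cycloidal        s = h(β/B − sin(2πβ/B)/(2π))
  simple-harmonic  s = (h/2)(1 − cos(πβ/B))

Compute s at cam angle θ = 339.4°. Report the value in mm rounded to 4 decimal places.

seg 1 [0°–27.9°] uniform, h=19: full span → s += 19 → s = 19.0000
seg 2 [27.9°–129.5°] cycloidal, h=25: full span → s += 25 → s = 44.0000
seg 3 [129.5°–253.5°] simple-harmonic, h=-24: full span → s += -24 → s = 20.0000
seg 4 [253.5°–309.8°] dwell: s stays 20.0000
seg 5 [309.8°–360°] cycloidal, h=20: θ=339.4° here. β=29.6, B=50.2. 20·(0.5896 − sin(2π·0.5896)/(2π)) = 13.4924 → s = 33.4924

33.4924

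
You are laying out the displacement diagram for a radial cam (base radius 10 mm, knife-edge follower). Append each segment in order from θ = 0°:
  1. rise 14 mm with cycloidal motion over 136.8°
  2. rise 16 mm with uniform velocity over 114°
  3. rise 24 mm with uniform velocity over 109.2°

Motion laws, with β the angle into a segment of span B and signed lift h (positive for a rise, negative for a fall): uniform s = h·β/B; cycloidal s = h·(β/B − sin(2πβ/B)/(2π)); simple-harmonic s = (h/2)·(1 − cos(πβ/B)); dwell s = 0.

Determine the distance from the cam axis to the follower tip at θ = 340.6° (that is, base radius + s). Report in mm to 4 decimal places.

seg 1 [0°–136.8°] cycloidal, h=14: full span → s += 14 → s = 14.0000
seg 2 [136.8°–250.8°] uniform, h=16: full span → s += 16 → s = 30.0000
seg 3 [250.8°–360°] uniform, h=24: θ=340.6° here. β=89.8, B=109.2. 24·89.8/109.2 = 19.7363 → s = 49.7363
radial distance = base radius + s = 10 + 49.7363 = 59.7363

59.7363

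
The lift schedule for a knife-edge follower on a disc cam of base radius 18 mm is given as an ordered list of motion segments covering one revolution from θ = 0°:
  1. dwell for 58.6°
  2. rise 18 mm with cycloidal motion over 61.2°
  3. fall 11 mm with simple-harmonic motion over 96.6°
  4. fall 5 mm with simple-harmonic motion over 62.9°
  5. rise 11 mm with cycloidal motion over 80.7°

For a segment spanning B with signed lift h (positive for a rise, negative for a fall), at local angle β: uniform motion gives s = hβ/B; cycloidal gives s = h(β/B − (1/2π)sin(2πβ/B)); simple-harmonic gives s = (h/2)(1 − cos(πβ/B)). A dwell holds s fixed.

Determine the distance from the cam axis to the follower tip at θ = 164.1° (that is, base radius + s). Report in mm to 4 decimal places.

seg 1 [0°–58.6°] dwell: s stays 0.0000
seg 2 [58.6°–119.8°] cycloidal, h=18: full span → s += 18 → s = 18.0000
seg 3 [119.8°–216.4°] simple-harmonic, h=-11: θ=164.1° here. β=44.3, B=96.6. -11/2·(1 − cos(π·0.4586)) = -4.7865 → s = 13.2135
radial distance = base radius + s = 18 + 13.2135 = 31.2135

31.2135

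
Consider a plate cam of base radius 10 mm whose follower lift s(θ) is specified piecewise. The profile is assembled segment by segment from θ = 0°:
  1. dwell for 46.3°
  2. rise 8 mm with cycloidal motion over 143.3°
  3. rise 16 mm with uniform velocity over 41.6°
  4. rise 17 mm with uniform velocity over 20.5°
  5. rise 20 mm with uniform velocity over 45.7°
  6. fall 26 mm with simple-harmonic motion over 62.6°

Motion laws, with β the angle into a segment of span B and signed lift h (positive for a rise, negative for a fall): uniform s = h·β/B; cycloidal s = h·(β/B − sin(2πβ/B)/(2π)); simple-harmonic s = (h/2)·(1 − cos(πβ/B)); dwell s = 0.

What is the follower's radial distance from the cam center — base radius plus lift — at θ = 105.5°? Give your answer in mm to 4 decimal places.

seg 1 [0°–46.3°] dwell: s stays 0.0000
seg 2 [46.3°–189.6°] cycloidal, h=8: θ=105.5° here. β=59.2, B=143.3. 8·(0.4131 − sin(2π·0.4131)/(2π)) = 2.6439 → s = 2.6439
radial distance = base radius + s = 10 + 2.6439 = 12.6439

12.6439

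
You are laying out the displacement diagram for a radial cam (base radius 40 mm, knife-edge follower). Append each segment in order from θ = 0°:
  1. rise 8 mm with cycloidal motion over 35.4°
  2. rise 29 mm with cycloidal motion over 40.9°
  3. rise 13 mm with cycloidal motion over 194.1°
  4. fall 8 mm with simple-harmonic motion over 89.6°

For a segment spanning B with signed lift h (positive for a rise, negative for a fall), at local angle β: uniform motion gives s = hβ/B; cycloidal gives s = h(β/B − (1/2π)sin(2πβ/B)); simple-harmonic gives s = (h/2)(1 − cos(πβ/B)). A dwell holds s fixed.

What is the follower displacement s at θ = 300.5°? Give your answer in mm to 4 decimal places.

seg 1 [0°–35.4°] cycloidal, h=8: full span → s += 8 → s = 8.0000
seg 2 [35.4°–76.3°] cycloidal, h=29: full span → s += 29 → s = 37.0000
seg 3 [76.3°–270.4°] cycloidal, h=13: full span → s += 13 → s = 50.0000
seg 4 [270.4°–360°] simple-harmonic, h=-8: θ=300.5° here. β=30.1, B=89.6. -8/2·(1 − cos(π·0.3359)) = -2.0284 → s = 47.9716

47.9716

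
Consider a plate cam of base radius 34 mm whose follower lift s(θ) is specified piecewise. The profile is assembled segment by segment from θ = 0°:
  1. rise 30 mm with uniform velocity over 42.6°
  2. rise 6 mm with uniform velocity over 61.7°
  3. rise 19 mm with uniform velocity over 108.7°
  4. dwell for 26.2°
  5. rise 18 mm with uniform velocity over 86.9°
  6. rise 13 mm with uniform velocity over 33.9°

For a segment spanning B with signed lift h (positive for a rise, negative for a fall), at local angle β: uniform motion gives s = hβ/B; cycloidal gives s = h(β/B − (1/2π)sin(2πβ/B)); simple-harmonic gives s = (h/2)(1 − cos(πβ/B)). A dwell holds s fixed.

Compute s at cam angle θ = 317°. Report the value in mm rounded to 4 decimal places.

seg 1 [0°–42.6°] uniform, h=30: full span → s += 30 → s = 30.0000
seg 2 [42.6°–104.3°] uniform, h=6: full span → s += 6 → s = 36.0000
seg 3 [104.3°–213°] uniform, h=19: full span → s += 19 → s = 55.0000
seg 4 [213°–239.2°] dwell: s stays 55.0000
seg 5 [239.2°–326.1°] uniform, h=18: θ=317° here. β=77.8, B=86.9. 18·77.8/86.9 = 16.1151 → s = 71.1151

71.1151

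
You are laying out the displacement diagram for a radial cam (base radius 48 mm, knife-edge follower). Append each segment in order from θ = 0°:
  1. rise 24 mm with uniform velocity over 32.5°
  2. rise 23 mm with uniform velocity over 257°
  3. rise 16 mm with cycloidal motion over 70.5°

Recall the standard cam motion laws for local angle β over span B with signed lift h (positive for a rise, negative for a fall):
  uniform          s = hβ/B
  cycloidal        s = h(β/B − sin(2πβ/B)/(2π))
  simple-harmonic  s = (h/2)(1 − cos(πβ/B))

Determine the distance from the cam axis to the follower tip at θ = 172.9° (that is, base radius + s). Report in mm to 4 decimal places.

seg 1 [0°–32.5°] uniform, h=24: full span → s += 24 → s = 24.0000
seg 2 [32.5°–289.5°] uniform, h=23: θ=172.9° here. β=140.4, B=257. 23·140.4/257 = 12.5650 → s = 36.5650
radial distance = base radius + s = 48 + 36.5650 = 84.5650

84.5650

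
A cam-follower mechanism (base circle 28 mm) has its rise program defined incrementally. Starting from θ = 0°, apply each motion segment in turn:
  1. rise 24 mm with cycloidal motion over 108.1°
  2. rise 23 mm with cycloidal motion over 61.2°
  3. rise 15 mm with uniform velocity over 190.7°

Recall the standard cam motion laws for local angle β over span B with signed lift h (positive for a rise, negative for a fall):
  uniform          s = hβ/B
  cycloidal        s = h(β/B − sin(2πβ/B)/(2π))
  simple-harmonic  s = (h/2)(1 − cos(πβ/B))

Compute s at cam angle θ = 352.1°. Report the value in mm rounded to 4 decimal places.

seg 1 [0°–108.1°] cycloidal, h=24: full span → s += 24 → s = 24.0000
seg 2 [108.1°–169.3°] cycloidal, h=23: full span → s += 23 → s = 47.0000
seg 3 [169.3°–360°] uniform, h=15: θ=352.1° here. β=182.8, B=190.7. 15·182.8/190.7 = 14.3786 → s = 61.3786

61.3786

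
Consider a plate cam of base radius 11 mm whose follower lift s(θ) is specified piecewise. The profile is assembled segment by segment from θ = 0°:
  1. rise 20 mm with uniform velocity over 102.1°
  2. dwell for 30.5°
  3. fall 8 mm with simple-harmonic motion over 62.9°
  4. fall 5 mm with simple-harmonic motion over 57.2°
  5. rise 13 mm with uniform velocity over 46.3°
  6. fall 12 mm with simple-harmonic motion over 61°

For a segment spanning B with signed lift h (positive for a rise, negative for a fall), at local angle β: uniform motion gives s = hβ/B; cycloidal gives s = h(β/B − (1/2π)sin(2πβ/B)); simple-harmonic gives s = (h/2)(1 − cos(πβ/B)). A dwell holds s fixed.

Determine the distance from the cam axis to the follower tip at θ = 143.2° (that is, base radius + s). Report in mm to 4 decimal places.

seg 1 [0°–102.1°] uniform, h=20: full span → s += 20 → s = 20.0000
seg 2 [102.1°–132.6°] dwell: s stays 20.0000
seg 3 [132.6°–195.5°] simple-harmonic, h=-8: θ=143.2° here. β=10.6, B=62.9. -8/2·(1 − cos(π·0.1685)) = -0.5476 → s = 19.4524
radial distance = base radius + s = 11 + 19.4524 = 30.4524

30.4524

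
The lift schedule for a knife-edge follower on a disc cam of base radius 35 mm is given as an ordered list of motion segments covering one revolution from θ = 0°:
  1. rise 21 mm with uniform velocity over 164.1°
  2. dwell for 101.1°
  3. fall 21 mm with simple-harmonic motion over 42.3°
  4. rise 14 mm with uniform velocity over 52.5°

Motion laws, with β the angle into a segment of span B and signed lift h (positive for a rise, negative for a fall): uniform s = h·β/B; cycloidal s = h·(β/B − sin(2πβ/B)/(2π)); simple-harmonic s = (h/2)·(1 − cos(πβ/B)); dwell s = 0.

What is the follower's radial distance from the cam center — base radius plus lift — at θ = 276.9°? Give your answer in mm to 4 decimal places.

seg 1 [0°–164.1°] uniform, h=21: full span → s += 21 → s = 21.0000
seg 2 [164.1°–265.2°] dwell: s stays 21.0000
seg 3 [265.2°–307.5°] simple-harmonic, h=-21: θ=276.9° here. β=11.7, B=42.3. -21/2·(1 − cos(π·0.2766)) = -3.7209 → s = 17.2791
radial distance = base radius + s = 35 + 17.2791 = 52.2791

52.2791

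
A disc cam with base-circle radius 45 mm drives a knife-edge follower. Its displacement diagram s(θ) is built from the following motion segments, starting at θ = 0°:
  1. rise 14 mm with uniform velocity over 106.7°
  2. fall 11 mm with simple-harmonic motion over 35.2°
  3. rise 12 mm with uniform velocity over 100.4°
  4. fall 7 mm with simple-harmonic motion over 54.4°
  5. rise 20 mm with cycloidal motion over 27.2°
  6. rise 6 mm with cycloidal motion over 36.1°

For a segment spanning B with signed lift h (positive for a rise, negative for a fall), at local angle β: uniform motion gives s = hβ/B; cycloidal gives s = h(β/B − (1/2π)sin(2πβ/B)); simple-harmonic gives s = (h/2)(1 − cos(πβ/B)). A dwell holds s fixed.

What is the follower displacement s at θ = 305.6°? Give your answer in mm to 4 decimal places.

seg 1 [0°–106.7°] uniform, h=14: full span → s += 14 → s = 14.0000
seg 2 [106.7°–141.9°] simple-harmonic, h=-11: full span → s += -11 → s = 3.0000
seg 3 [141.9°–242.3°] uniform, h=12: full span → s += 12 → s = 15.0000
seg 4 [242.3°–296.7°] simple-harmonic, h=-7: full span → s += -7 → s = 8.0000
seg 5 [296.7°–323.9°] cycloidal, h=20: θ=305.6° here. β=8.9, B=27.2. 20·(0.3272 − sin(2π·0.3272)/(2π)) = 3.7283 → s = 11.7283

11.7283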